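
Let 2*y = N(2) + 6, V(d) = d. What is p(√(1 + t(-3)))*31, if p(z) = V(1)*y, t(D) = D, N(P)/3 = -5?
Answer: -279/2 ≈ -139.50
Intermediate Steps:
N(P) = -15 (N(P) = 3*(-5) = -15)
y = -9/2 (y = (-15 + 6)/2 = (½)*(-9) = -9/2 ≈ -4.5000)
p(z) = -9/2 (p(z) = 1*(-9/2) = -9/2)
p(√(1 + t(-3)))*31 = -9/2*31 = -279/2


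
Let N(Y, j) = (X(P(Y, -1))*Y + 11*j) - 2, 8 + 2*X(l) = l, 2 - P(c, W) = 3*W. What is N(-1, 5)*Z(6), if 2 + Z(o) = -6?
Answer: -436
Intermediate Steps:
Z(o) = -8 (Z(o) = -2 - 6 = -8)
P(c, W) = 2 - 3*W
X(l) = -4 + l/2
N(Y, j) = -2 + 11*j - 3*Y/2 (N(Y, j) = ((-4 + (2 - 3*(-1))/2)*Y + 11*j) - 2 = ((-4 + (2 + 3)/2)*Y + 11*j) - 2 = ((-4 + (½)*5)*Y + 11*j) - 2 = ((-4 + 5/2)*Y + 11*j) - 2 = (-3*Y/2 + 11*j) - 2 = (11*j - 3*Y/2) - 2 = -2 + 11*j - 3*Y/2)
N(-1, 5)*Z(6) = (-2 + 11*5 - 3/2*(-1))*(-8) = (-2 + 55 + 3/2)*(-8) = (109/2)*(-8) = -436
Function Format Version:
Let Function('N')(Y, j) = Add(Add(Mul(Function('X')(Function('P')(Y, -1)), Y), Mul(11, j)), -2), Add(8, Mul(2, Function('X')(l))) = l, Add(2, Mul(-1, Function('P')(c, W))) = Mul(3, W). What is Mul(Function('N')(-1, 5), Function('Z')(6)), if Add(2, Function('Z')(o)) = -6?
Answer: -436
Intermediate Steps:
Function('Z')(o) = -8 (Function('Z')(o) = Add(-2, -6) = -8)
Function('P')(c, W) = Add(2, Mul(-3, W)) (Function('P')(c, W) = Add(2, Mul(-1, Mul(3, W))) = Add(2, Mul(-3, W)))
Function('X')(l) = Add(-4, Mul(Rational(1, 2), l))
Function('N')(Y, j) = Add(-2, Mul(11, j), Mul(Rational(-3, 2), Y)) (Function('N')(Y, j) = Add(Add(Mul(Add(-4, Mul(Rational(1, 2), Add(2, Mul(-3, -1)))), Y), Mul(11, j)), -2) = Add(Add(Mul(Add(-4, Mul(Rational(1, 2), Add(2, 3))), Y), Mul(11, j)), -2) = Add(Add(Mul(Add(-4, Mul(Rational(1, 2), 5)), Y), Mul(11, j)), -2) = Add(Add(Mul(Add(-4, Rational(5, 2)), Y), Mul(11, j)), -2) = Add(Add(Mul(Rational(-3, 2), Y), Mul(11, j)), -2) = Add(Add(Mul(11, j), Mul(Rational(-3, 2), Y)), -2) = Add(-2, Mul(11, j), Mul(Rational(-3, 2), Y)))
Mul(Function('N')(-1, 5), Function('Z')(6)) = Mul(Add(-2, Mul(11, 5), Mul(Rational(-3, 2), -1)), -8) = Mul(Add(-2, 55, Rational(3, 2)), -8) = Mul(Rational(109, 2), -8) = -436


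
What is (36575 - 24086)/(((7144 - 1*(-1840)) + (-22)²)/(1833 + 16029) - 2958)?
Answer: -12393251/2934796 ≈ -4.2229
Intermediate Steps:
(36575 - 24086)/(((7144 - 1*(-1840)) + (-22)²)/(1833 + 16029) - 2958) = 12489/(((7144 + 1840) + 484)/17862 - 2958) = 12489/((8984 + 484)*(1/17862) - 2958) = 12489/(9468*(1/17862) - 2958) = 12489/(1578/2977 - 2958) = 12489/(-8804388/2977) = 12489*(-2977/8804388) = -12393251/2934796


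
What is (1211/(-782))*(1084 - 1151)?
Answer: 81137/782 ≈ 103.76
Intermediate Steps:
(1211/(-782))*(1084 - 1151) = (1211*(-1/782))*(-67) = -1211/782*(-67) = 81137/782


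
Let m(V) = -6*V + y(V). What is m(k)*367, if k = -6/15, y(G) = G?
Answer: 734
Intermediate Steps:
k = -⅖ (k = -6*1/15 = -⅖ ≈ -0.40000)
m(V) = -5*V (m(V) = -6*V + V = -5*V)
m(k)*367 = -5*(-⅖)*367 = 2*367 = 734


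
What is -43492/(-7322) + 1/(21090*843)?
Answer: 386619310681/65088443070 ≈ 5.9399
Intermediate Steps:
-43492/(-7322) + 1/(21090*843) = -43492*(-1/7322) + (1/21090)*(1/843) = 21746/3661 + 1/17778870 = 386619310681/65088443070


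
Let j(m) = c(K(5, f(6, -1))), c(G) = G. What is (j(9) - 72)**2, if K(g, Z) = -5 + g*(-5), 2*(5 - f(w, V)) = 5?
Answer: 10404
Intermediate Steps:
f(w, V) = 5/2 (f(w, V) = 5 - 1/2*5 = 5 - 5/2 = 5/2)
K(g, Z) = -5 - 5*g
j(m) = -30 (j(m) = -5 - 5*5 = -5 - 25 = -30)
(j(9) - 72)**2 = (-30 - 72)**2 = (-102)**2 = 10404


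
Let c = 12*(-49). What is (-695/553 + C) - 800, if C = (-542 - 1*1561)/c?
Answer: -12351281/15484 ≈ -797.68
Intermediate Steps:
c = -588
C = 701/196 (C = (-542 - 1*1561)/(-588) = (-542 - 1561)*(-1/588) = -2103*(-1/588) = 701/196 ≈ 3.5765)
(-695/553 + C) - 800 = (-695/553 + 701/196) - 800 = 35919/15484 - 800 = -12351281/15484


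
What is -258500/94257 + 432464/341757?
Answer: -5286825028/3579221061 ≈ -1.4771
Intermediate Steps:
-258500/94257 + 432464/341757 = -5286825028/3579221061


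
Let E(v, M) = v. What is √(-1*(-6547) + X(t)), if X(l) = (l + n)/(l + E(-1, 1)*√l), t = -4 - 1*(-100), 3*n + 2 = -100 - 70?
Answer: √(1414239 - 58923*√6)/(3*√(24 - √6)) ≈ 80.916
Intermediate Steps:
n = -172/3 (n = -⅔ + (-100 - 70)/3 = -⅔ + (⅓)*(-170) = -⅔ - 170/3 = -172/3 ≈ -57.333)
t = 96 (t = -4 + 100 = 96)
X(l) = (-172/3 + l)/(l - √l) (X(l) = (l - 172/3)/(l - √l) = (-172/3 + l)/(l - √l))
√(-1*(-6547) + X(t)) = √(-1*(-6547) + (-172/3 + 96)/(96 - √96)) = √(6547 + (116/3)/(96 - 4*√6)) = √(6547 + 116/(3*(96 - 4*√6)))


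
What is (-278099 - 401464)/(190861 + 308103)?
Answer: -679563/498964 ≈ -1.3619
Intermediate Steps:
(-278099 - 401464)/(190861 + 308103) = -679563/498964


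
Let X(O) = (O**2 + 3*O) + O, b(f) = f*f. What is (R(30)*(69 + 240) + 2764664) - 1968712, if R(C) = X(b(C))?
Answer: 252198352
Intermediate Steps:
b(f) = f**2
X(O) = O**2 + 4*O
R(C) = C**2*(4 + C**2)
(R(30)*(69 + 240) + 2764664) - 1968712 = ((30**2*(4 + 30**2))*(69 + 240) + 2764664) - 1968712 = ((900*(4 + 900))*309 + 2764664) - 1968712 = ((900*904)*309 + 2764664) - 1968712 = (813600*309 + 2764664) - 1968712 = (251402400 + 2764664) - 1968712 = 254167064 - 1968712 = 252198352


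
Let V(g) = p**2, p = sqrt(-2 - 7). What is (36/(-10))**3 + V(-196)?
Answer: -6957/125 ≈ -55.656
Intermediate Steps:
p = 3*I (p = sqrt(-9) = 3*I ≈ 3.0*I)
V(g) = -9 (V(g) = (3*I)**2 = -9)
(36/(-10))**3 + V(-196) = (36/(-10))**3 - 9 = (36*(-1/10))**3 - 9 = (-18/5)**3 - 9 = -5832/125 - 9 = -6957/125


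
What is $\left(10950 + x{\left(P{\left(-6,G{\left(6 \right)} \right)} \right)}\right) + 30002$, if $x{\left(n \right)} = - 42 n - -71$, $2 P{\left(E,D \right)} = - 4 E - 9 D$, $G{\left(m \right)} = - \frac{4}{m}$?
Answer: $40393$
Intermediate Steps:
$P{\left(E,D \right)} = - 2 E - \frac{9 D}{2}$ ($P{\left(E,D \right)} = \frac{- 4 E - 9 D}{2} = \frac{- 9 D - 4 E}{2} = - 2 E - \frac{9 D}{2}$)
$x{\left(n \right)} = 71 - 42 n$ ($x{\left(n \right)} = - 42 n + 71 = 71 - 42 n$)
$\left(10950 + x{\left(P{\left(-6,G{\left(6 \right)} \right)} \right)}\right) + 30002 = \left(10950 + \left(71 - 42 \left(\left(-2\right) \left(-6\right) - \frac{9 \left(- \frac{4}{6}\right)}{2}\right)\right)\right) + 30002 = \left(10950 + \left(71 - 42 \left(12 - \frac{9 \left(\left(-4\right) \frac{1}{6}\right)}{2}\right)\right)\right) + 30002 = \left(10950 + \left(71 - 42 \left(12 - -3\right)\right)\right) + 30002 = \left(10950 + \left(71 - 42 \left(12 + 3\right)\right)\right) + 30002 = \left(10950 + \left(71 - 630\right)\right) + 30002 = \left(10950 - 559\right) + 30002 = 10391 + 30002 = 40393$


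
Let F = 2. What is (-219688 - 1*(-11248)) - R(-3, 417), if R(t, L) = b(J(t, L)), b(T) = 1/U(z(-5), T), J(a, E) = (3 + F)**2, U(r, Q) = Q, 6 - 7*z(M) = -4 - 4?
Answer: -5211001/25 ≈ -2.0844e+5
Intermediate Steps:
z(M) = 2 (z(M) = 6/7 - (-4 - 4)/7 = 6/7 - 1/7*(-8) = 6/7 + 8/7 = 2)
J(a, E) = 25 (J(a, E) = (3 + 2)**2 = 5**2 = 25)
b(T) = 1/T
R(t, L) = 1/25
(-219688 - 1*(-11248)) - R(-3, 417) = (-219688 - 1*(-11248)) - 1*1/25 = (-219688 + 11248) - 1/25 = -208440 - 1/25 = -5211001/25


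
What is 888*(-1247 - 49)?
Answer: -1150848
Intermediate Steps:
888*(-1247 - 49) = 888*(-1296) = -1150848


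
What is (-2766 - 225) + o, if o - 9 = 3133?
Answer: 151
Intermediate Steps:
o = 3142 (o = 9 + 3133 = 3142)
(-2766 - 225) + o = (-2766 - 225) + 3142 = -2991 + 3142 = 151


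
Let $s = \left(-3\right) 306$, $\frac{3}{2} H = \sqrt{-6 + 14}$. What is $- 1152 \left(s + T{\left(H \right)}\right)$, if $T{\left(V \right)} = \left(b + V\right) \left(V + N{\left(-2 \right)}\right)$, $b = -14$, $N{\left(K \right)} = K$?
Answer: $1021184 + 24576 \sqrt{2} \approx 1.0559 \cdot 10^{6}$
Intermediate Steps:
$H = \frac{4 \sqrt{2}}{3}$ ($H = \frac{2 \sqrt{-6 + 14}}{3} = \frac{2 \sqrt{8}}{3} = \frac{2 \cdot 2 \sqrt{2}}{3} = \frac{4 \sqrt{2}}{3} \approx 1.8856$)
$T{\left(V \right)} = \left(-14 + V\right) \left(-2 + V\right)$ ($T{\left(V \right)} = \left(-14 + V\right) \left(V - 2\right) = \left(-14 + V\right) \left(-2 + V\right)$)
$s = -918$
$- 1152 \left(s + T{\left(H \right)}\right) = - 1152 \left(-918 + \left(28 + \left(\frac{4 \sqrt{2}}{3}\right)^{2} - 16 \frac{4 \sqrt{2}}{3}\right)\right) = - 1152 \left(-918 + \left(28 + \frac{32}{9} - \frac{64 \sqrt{2}}{3}\right)\right) = - 1152 \left(-918 + \left(\frac{284}{9} - \frac{64 \sqrt{2}}{3}\right)\right) = - 1152 \left(- \frac{7978}{9} - \frac{64 \sqrt{2}}{3}\right) = 1021184 + 24576 \sqrt{2}$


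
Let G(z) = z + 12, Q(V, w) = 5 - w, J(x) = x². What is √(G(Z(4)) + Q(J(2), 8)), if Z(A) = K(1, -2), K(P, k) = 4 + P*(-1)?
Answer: 2*√3 ≈ 3.4641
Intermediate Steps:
K(P, k) = 4 - P
Z(A) = 3 (Z(A) = 4 - 1*1 = 4 - 1 = 3)
G(z) = 12 + z
√(G(Z(4)) + Q(J(2), 8)) = √((12 + 3) + (5 - 1*8)) = √(15 + (5 - 8)) = √(15 - 3) = √12 = 2*√3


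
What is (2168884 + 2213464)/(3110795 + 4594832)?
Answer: 4382348/7705627 ≈ 0.56872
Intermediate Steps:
(2168884 + 2213464)/(3110795 + 4594832) = 4382348/7705627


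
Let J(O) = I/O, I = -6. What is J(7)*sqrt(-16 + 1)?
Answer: -6*I*sqrt(15)/7 ≈ -3.3197*I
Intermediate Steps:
J(O) = -6/O
J(7)*sqrt(-16 + 1) = (-6/7)*sqrt(-16 + 1) = (-6*1/7)*sqrt(-15) = -6*I*sqrt(15)/7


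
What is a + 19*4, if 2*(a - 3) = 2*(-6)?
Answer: 73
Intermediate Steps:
a = -3 (a = 3 + (2*(-6))/2 = 3 + (1/2)*(-12) = 3 - 6 = -3)
a + 19*4 = -3 + 19*4 = -3 + 76 = 73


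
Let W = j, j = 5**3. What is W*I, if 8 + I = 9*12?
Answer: 12500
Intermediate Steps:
I = 100 (I = -8 + 9*12 = -8 + 108 = 100)
j = 125
W = 125
W*I = 125*100 = 12500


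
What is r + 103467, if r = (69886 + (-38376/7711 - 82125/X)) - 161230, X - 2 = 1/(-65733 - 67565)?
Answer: -3966792272529/137047603 ≈ -28945.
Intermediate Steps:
X = 266595/133298 (X = 2 + 1/(-65733 - 67565) = 2 + 1/(-133298) = 2 - 1/133298 = 266595/133298 ≈ 2.0000)
r = -18146696612130/137047603 (r = (69886 + (-38376/7711 - 82125/266595/133298)) - 161230 = (69886 + (-38376*1/7711 - 82125*133298/266595)) - 161230 = (69886 + (-38376/7711 - 729806550/17773)) - 161230 = (69886 - 5628220363698/137047603) - 161230 = 3949488419560/137047603 - 161230 = -18146696612130/137047603 ≈ -1.3241e+5)
r + 103467 = -18146696612130/137047603 + 103467 = -3966792272529/137047603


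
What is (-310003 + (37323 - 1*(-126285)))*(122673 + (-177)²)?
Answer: -22545122790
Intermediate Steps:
(-310003 + (37323 - 1*(-126285)))*(122673 + (-177)²) = (-310003 + (37323 + 126285))*(122673 + 31329) = (-310003 + 163608)*154002 = -146395*154002 = -22545122790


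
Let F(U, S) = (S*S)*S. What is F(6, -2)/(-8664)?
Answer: 1/1083 ≈ 0.00092336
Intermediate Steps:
F(U, S) = S³ (F(U, S) = S²*S = S³)
F(6, -2)/(-8664) = (-2)³/(-8664) = -8*(-1/8664) = 1/1083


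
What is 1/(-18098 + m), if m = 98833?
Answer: 1/80735 ≈ 1.2386e-5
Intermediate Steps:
1/(-18098 + m) = 1/(-18098 + 98833) = 1/80735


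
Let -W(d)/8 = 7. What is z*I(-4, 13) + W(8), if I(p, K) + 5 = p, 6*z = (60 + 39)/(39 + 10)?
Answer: -5785/98 ≈ -59.031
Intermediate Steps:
z = 33/98 (z = ((60 + 39)/(39 + 10))/6 = (99/49)/6 = (99*(1/49))/6 = (⅙)*(99/49) = 33/98 ≈ 0.33673)
I(p, K) = -5 + p
W(d) = -56 (W(d) = -8*7 = -56)
z*I(-4, 13) + W(8) = 33*(-5 - 4)/98 - 56 = (33/98)*(-9) - 56 = -297/98 - 56 = -5785/98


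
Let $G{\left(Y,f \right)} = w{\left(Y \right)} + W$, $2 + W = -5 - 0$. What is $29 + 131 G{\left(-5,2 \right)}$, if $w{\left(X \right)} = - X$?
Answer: $-233$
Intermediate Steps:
$W = -7$ ($W = -2 - 5 = -7$)
$G{\left(Y,f \right)} = -7 - Y$ ($G{\left(Y,f \right)} = - Y - 7 = -7 - Y$)
$29 + 131 G{\left(-5,2 \right)} = 29 + 131 \left(-7 - -5\right) = 29 + 131 \left(-7 + 5\right) = 29 + 131 \left(-2\right) = 29 - 262 = -233$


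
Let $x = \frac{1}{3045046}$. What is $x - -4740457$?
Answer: $\frac{14434909626023}{3045046} \approx 4.7405 \cdot 10^{6}$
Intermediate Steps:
$x = \frac{1}{3045046} \approx 3.284 \cdot 10^{-7}$
$x - -4740457 = \frac{1}{3045046} - -4740457 = \frac{1}{3045046} + 4740457 = \frac{14434909626023}{3045046}$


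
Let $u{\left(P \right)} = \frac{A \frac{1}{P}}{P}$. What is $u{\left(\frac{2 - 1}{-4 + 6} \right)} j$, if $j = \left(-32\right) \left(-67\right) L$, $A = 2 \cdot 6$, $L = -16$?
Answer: $-1646592$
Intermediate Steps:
$A = 12$
$u{\left(P \right)} = \frac{12}{P^{2}}$ ($u{\left(P \right)} = \frac{12 \frac{1}{P}}{P} = \frac{12}{P^{2}}$)
$j = -34304$ ($j = \left(-32\right) \left(-67\right) \left(-16\right) = 2144 \left(-16\right) = -34304$)
$u{\left(\frac{2 - 1}{-4 + 6} \right)} j = \frac{12}{\frac{1}{\left(-4 + 6\right)^{2}} \left(2 - 1\right)^{2}} \left(-34304\right) = \frac{12}{\frac{1}{4}} \left(-34304\right) = 12 \frac{1}{(\frac{1}{2})^{2}} \left(-34304\right) = 12 \cdot 4 \left(-34304\right) = 48 \left(-34304\right) = -1646592$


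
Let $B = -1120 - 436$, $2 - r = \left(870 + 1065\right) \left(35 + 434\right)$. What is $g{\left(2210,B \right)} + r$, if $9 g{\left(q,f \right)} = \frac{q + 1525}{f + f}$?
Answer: $- \frac{2824180871}{3112} \approx -9.0751 \cdot 10^{5}$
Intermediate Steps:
$r = -907513$ ($r = 2 - \left(870 + 1065\right) \left(35 + 434\right) = 2 - 1935 \cdot 469 = 2 - 907515 = -907513$)
$B = -1556$ ($B = -1120 - 436 = -1556$)
$g{\left(q,f \right)} = \frac{1525 + q}{18 f}$ ($g{\left(q,f \right)} = \frac{\left(q + 1525\right) \frac{1}{f + f}}{9} = \frac{\left(1525 + q\right) \frac{1}{2 f}}{9} = \frac{\frac{1}{2} \frac{1}{f} \left(1525 + q\right)}{9} = \frac{1525 + q}{18 f}$)
$g{\left(2210,B \right)} + r = \frac{1525 + 2210}{18 \left(-1556\right)} - 907513 = \frac{1}{18} \left(- \frac{1}{1556}\right) 3735 - 907513 = - \frac{415}{3112} - 907513 = - \frac{2824180871}{3112}$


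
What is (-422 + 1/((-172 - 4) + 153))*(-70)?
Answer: 679490/23 ≈ 29543.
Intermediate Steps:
(-422 + 1/((-172 - 4) + 153))*(-70) = (-422 + 1/(-176 + 153))*(-70) = (-422 + 1/(-23))*(-70) = (-422 - 1/23)*(-70) = -9707/23*(-70) = 679490/23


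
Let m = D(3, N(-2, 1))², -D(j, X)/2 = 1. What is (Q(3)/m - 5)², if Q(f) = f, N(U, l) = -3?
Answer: 289/16 ≈ 18.063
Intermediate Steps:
D(j, X) = -2 (D(j, X) = -2*1 = -2)
m = 4 (m = (-2)² = 4)
(Q(3)/m - 5)² = (3/4 - 5)² = (3*(¼) - 5)² = (¾ - 5)² = (-17/4)² = 289/16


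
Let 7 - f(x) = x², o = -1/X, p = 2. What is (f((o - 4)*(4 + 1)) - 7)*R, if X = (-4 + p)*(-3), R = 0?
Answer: 0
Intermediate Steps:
X = 6 (X = (-4 + 2)*(-3) = -2*(-3) = 6)
o = -⅙ (o = -1/6 = -1*⅙ = -⅙ ≈ -0.16667)
f(x) = 7 - x²
(f((o - 4)*(4 + 1)) - 7)*R = ((7 - ((-⅙ - 4)*(4 + 1))²) - 7)*0 = ((7 - (-25/6*5)²) - 7)*0 = ((7 - (-125/6)²) - 7)*0 = ((7 - 1*15625/36) - 7)*0 = ((7 - 15625/36) - 7)*0 = (-15373/36 - 7)*0 = -15625/36*0 = 0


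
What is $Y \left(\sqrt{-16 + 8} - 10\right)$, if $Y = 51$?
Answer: $-510 + 102 i \sqrt{2} \approx -510.0 + 144.25 i$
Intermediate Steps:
$Y \left(\sqrt{-16 + 8} - 10\right) = 51 \left(\sqrt{-16 + 8} - 10\right) = 51 \left(\sqrt{-8} - 10\right) = 51 \left(2 i \sqrt{2} - 10\right) = 51 \left(-10 + 2 i \sqrt{2}\right) = -510 + 102 i \sqrt{2}$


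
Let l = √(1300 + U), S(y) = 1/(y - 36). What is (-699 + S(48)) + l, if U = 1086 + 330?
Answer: -8387/12 + 2*√679 ≈ -646.80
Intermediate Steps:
U = 1416
S(y) = 1/(-36 + y)
l = 2*√679 (l = √(1300 + 1416) = √2716 = 2*√679 ≈ 52.115)
(-699 + S(48)) + l = (-699 + 1/(-36 + 48)) + 2*√679 = (-699 + 1/12) + 2*√679 = -8387/12 + 2*√679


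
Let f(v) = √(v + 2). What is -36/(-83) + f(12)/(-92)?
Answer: 36/83 - √14/92 ≈ 0.39306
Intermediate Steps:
f(v) = √(2 + v)
-36/(-83) + f(12)/(-92) = -36/(-83) + √(2 + 12)/(-92) = -36*(-1/83) + √14*(-1/92) = 36/83 - √14/92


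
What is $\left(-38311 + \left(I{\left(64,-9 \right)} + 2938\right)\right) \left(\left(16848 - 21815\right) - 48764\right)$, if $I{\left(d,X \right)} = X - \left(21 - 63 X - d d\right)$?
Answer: $1712621894$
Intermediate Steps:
$I{\left(d,X \right)} = -21 + d^{2} + 64 X$ ($I{\left(d,X \right)} = X - \left(21 - d^{2} - 63 X\right) = X + \left(-21 + d^{2} + 63 X\right) = -21 + d^{2} + 64 X$)
$\left(-38311 + \left(I{\left(64,-9 \right)} + 2938\right)\right) \left(\left(16848 - 21815\right) - 48764\right) = \left(-38311 + \left(\left(-21 + 64^{2} + 64 \left(-9\right)\right) + 2938\right)\right) \left(\left(16848 - 21815\right) - 48764\right) = \left(-38311 + \left(\left(-21 + 4096 - 576\right) + 2938\right)\right) \left(\left(16848 - 21815\right) - 48764\right) = \left(-38311 + \left(3499 + 2938\right)\right) \left(-4967 - 48764\right) = \left(-38311 + 6437\right) \left(-53731\right) = \left(-31874\right) \left(-53731\right) = 1712621894$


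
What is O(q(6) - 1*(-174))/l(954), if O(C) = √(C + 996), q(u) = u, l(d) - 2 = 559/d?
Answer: 13356*√6/2467 ≈ 13.261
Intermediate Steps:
l(d) = 2 + 559/d
O(C) = √(996 + C)
O(q(6) - 1*(-174))/l(954) = √(996 + (6 - 1*(-174)))/(2 + 559/954) = √(996 + (6 + 174))/(2 + 559*(1/954)) = √(996 + 180)/(2 + 559/954) = √1176/(2467/954) = (14*√6)*(954/2467) = 13356*√6/2467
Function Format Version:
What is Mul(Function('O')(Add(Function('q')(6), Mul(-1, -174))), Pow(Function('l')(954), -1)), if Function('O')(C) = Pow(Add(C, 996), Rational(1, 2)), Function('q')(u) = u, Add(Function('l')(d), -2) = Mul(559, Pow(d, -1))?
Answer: Mul(Rational(13356, 2467), Pow(6, Rational(1, 2))) ≈ 13.261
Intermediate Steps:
Function('l')(d) = Add(2, Mul(559, Pow(d, -1)))
Function('O')(C) = Pow(Add(996, C), Rational(1, 2))
Mul(Function('O')(Add(Function('q')(6), Mul(-1, -174))), Pow(Function('l')(954), -1)) = Mul(Pow(Add(996, Add(6, Mul(-1, -174))), Rational(1, 2)), Pow(Add(2, Mul(559, Pow(954, -1))), -1)) = Mul(Pow(Add(996, Add(6, 174)), Rational(1, 2)), Pow(Add(2, Mul(559, Rational(1, 954))), -1)) = Mul(Pow(Add(996, 180), Rational(1, 2)), Pow(Add(2, Rational(559, 954)), -1)) = Mul(Pow(1176, Rational(1, 2)), Pow(Rational(2467, 954), -1)) = Mul(Mul(14, Pow(6, Rational(1, 2))), Rational(954, 2467)) = Mul(Rational(13356, 2467), Pow(6, Rational(1, 2)))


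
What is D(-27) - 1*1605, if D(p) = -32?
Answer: -1637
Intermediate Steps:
D(-27) - 1*1605 = -32 - 1*1605 = -32 - 1605 = -1637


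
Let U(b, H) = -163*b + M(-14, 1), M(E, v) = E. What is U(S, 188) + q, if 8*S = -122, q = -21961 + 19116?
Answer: -1493/4 ≈ -373.25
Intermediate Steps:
q = -2845
S = -61/4 (S = (⅛)*(-122) = -61/4 ≈ -15.250)
U(b, H) = -14 - 163*b (U(b, H) = -163*b - 14 = -14 - 163*b)
U(S, 188) + q = (-14 - 163*(-61/4)) - 2845 = (-14 + 9943/4) - 2845 = 9887/4 - 2845 = -1493/4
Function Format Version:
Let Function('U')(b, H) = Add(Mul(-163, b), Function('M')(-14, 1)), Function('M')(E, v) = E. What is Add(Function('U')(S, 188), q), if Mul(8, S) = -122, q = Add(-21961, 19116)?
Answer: Rational(-1493, 4) ≈ -373.25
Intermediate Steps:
q = -2845
S = Rational(-61, 4) (S = Mul(Rational(1, 8), -122) = Rational(-61, 4) ≈ -15.250)
Function('U')(b, H) = Add(-14, Mul(-163, b)) (Function('U')(b, H) = Add(Mul(-163, b), -14) = Add(-14, Mul(-163, b)))
Add(Function('U')(S, 188), q) = Add(Add(-14, Mul(-163, Rational(-61, 4))), -2845) = Add(Add(-14, Rational(9943, 4)), -2845) = Add(Rational(9887, 4), -2845) = Rational(-1493, 4)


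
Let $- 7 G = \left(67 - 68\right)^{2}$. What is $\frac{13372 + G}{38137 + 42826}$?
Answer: $\frac{93603}{566741} \approx 0.16516$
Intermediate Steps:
$G = - \frac{1}{7}$ ($G = - \frac{\left(67 - 68\right)^{2}}{7} = - \frac{\left(-1\right)^{2}}{7} = \left(- \frac{1}{7}\right) 1 = - \frac{1}{7} \approx -0.14286$)
$\frac{13372 + G}{38137 + 42826} = \frac{13372 - \frac{1}{7}}{38137 + 42826} = \frac{93603}{7 \cdot 80963} = \frac{93603}{7} \cdot \frac{1}{80963} = \frac{93603}{566741}$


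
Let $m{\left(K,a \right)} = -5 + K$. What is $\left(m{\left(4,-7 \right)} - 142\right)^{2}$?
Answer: $20449$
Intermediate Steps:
$\left(m{\left(4,-7 \right)} - 142\right)^{2} = \left(\left(-5 + 4\right) - 142\right)^{2} = \left(-1 - 142\right)^{2} = \left(-143\right)^{2} = 20449$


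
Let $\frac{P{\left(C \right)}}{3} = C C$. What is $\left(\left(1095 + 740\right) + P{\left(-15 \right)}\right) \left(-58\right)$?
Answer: $-145580$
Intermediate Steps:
$P{\left(C \right)} = 3 C^{2}$ ($P{\left(C \right)} = 3 C C = 3 C^{2}$)
$\left(\left(1095 + 740\right) + P{\left(-15 \right)}\right) \left(-58\right) = \left(\left(1095 + 740\right) + 3 \left(-15\right)^{2}\right) \left(-58\right) = \left(1835 + 3 \cdot 225\right) \left(-58\right) = \left(1835 + 675\right) \left(-58\right) = 2510 \left(-58\right) = -145580$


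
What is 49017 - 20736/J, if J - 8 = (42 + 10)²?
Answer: 5538057/113 ≈ 49009.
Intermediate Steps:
J = 2712 (J = 8 + (42 + 10)² = 8 + 52² = 8 + 2704 = 2712)
49017 - 20736/J = 49017 - 20736/2712 = 49017 - 20736*1/2712 = 49017 - 864/113 = 5538057/113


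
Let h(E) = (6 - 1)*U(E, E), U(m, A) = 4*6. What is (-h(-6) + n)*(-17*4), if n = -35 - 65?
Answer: 14960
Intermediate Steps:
U(m, A) = 24
h(E) = 120 (h(E) = (6 - 1)*24 = 5*24 = 120)
n = -100
(-h(-6) + n)*(-17*4) = (-1*120 - 100)*(-17*4) = (-120 - 100)*(-68) = -220*(-68) = 14960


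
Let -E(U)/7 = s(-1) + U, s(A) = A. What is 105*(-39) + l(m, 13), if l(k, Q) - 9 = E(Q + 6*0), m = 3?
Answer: -4170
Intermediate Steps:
E(U) = 7 - 7*U (E(U) = -7*(-1 + U) = 7 - 7*U)
l(k, Q) = 16 - 7*Q (l(k, Q) = 9 + (7 - 7*(Q + 6*0)) = 9 + (7 - 7*(Q + 0)) = 9 + (7 - 7*Q) = 16 - 7*Q)
105*(-39) + l(m, 13) = 105*(-39) + (16 - 7*13) = -4095 + (16 - 91) = -4095 - 75 = -4170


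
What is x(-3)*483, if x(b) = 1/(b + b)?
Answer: -161/2 ≈ -80.500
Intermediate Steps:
x(b) = 1/(2*b)
x(-3)*483 = ((½)/(-3))*483 = ((½)*(-⅓))*483 = -⅙*483 = -161/2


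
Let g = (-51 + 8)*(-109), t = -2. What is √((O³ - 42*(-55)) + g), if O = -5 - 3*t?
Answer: √6998 ≈ 83.654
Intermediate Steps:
O = 1 (O = -5 - 3*(-2) = -5 + 6 = 1)
g = 4687 (g = -43*(-109) = 4687)
√((O³ - 42*(-55)) + g) = √((1³ - 42*(-55)) + 4687) = √((1 + 2310) + 4687) = √(2311 + 4687) = √6998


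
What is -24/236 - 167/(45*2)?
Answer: -10393/5310 ≈ -1.9573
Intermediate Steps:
-24/236 - 167/(45*2) = -24*1/236 - 167/90 = -6/59 - 167*1/90 = -6/59 - 167/90 = -10393/5310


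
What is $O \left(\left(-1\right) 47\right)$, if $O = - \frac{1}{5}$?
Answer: $\frac{47}{5} \approx 9.4$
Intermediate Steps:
$O = - \frac{1}{5}$ ($O = \left(-1\right) \frac{1}{5} = - \frac{1}{5} \approx -0.2$)
$O \left(\left(-1\right) 47\right) = - \frac{\left(-1\right) 47}{5} = \left(- \frac{1}{5}\right) \left(-47\right) = \frac{47}{5}$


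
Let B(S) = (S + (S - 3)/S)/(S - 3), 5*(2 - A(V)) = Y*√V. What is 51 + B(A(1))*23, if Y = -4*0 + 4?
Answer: 329/6 ≈ 54.833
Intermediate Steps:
Y = 4 (Y = 0 + 4 = 4)
A(V) = 2 - 4*√V/5
B(S) = (S + (-3 + S)/S)/(-3 + S)
51 + B(A(1))*23 = 51 + ((-3 + (2 - 4*√1/5) + (2 - 4*√1/5)²)/((2 - 4*√1/5)*(-3 + (2 - 4*√1/5))))*23 = 51 + ((-3 + (2 - ⅘*1) + (2 - ⅘*1)²)/((2 - ⅘*1)*(-3 + (2 - ⅘*1))))*23 = 51 + ((-3 + (2 - ⅘) + (2 - ⅘)²)/((2 - ⅘)*(-3 + (2 - ⅘))))*23 = 51 + ((-3 + 6/5 + (6/5)²)/((6/5)*(-3 + 6/5)))*23 = 51 + (5*(-3 + 6/5 + 36/25)/(6*(-9/5)))*23 = 51 + ((⅚)*(-5/9)*(-9/25))*23 = 51 + (⅙)*23 = 51 + 23/6 = 329/6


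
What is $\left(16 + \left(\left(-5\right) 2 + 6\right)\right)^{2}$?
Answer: $144$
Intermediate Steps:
$\left(16 + \left(\left(-5\right) 2 + 6\right)\right)^{2} = \left(16 + \left(-10 + 6\right)\right)^{2} = \left(16 - 4\right)^{2} = 12^{2} = 144$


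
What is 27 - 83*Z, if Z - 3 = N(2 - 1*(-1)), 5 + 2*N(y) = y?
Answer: -139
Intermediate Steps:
N(y) = -5/2 + y/2
Z = 2 (Z = 3 + (-5/2 + (2 - 1*(-1))/2) = 3 + (-5/2 + (2 + 1)/2) = 3 + (-5/2 + (1/2)*3) = 3 + (-5/2 + 3/2) = 3 - 1 = 2)
27 - 83*Z = 27 - 83*2 = 27 - 166 = -139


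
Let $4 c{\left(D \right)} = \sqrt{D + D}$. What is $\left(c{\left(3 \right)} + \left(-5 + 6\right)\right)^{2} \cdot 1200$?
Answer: $1650 + 600 \sqrt{6} \approx 3119.7$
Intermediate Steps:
$c{\left(D \right)} = \frac{\sqrt{2} \sqrt{D}}{4}$ ($c{\left(D \right)} = \frac{\sqrt{D + D}}{4} = \frac{\sqrt{2 D}}{4} = \frac{\sqrt{2} \sqrt{D}}{4}$)
$\left(c{\left(3 \right)} + \left(-5 + 6\right)\right)^{2} \cdot 1200 = \left(\frac{\sqrt{2} \sqrt{3}}{4} + \left(-5 + 6\right)\right)^{2} \cdot 1200 = \left(\frac{\sqrt{6}}{4} + 1\right)^{2} \cdot 1200 = \left(1 + \frac{\sqrt{6}}{4}\right)^{2} \cdot 1200 = 1200 \left(1 + \frac{\sqrt{6}}{4}\right)^{2}$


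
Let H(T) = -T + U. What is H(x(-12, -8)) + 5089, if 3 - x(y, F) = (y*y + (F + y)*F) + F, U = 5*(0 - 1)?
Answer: 5377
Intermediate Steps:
U = -5 (U = 5*(-1) = -5)
x(y, F) = 3 - F - y**2 - F*(F + y) (x(y, F) = 3 - ((y*y + (F + y)*F) + F) = 3 - ((y**2 + F*(F + y)) + F) = 3 - (F + y**2 + F*(F + y)) = 3 + (-F - y**2 - F*(F + y)) = 3 - F - y**2 - F*(F + y))
H(T) = -5 - T (H(T) = -T - 5 = -5 - T)
H(x(-12, -8)) + 5089 = (-5 - (3 - 1*(-8) - 1*(-8)**2 - 1*(-12)**2 - 1*(-8)*(-12))) + 5089 = (-5 - (3 + 8 - 1*64 - 1*144 - 96)) + 5089 = (-5 - (3 + 8 - 64 - 144 - 96)) + 5089 = (-5 - 1*(-293)) + 5089 = (-5 + 293) + 5089 = 288 + 5089 = 5377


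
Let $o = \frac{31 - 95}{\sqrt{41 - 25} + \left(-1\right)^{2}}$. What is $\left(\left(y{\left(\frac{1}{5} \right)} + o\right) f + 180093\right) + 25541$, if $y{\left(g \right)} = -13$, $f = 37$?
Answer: $\frac{1023397}{5} \approx 2.0468 \cdot 10^{5}$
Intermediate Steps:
$o = - \frac{64}{5}$ ($o = - \frac{64}{\sqrt{16} + 1} = - \frac{64}{4 + 1} = - \frac{64}{5} \approx -12.8$)
$\left(\left(y{\left(\frac{1}{5} \right)} + o\right) f + 180093\right) + 25541 = \left(\left(-13 - \frac{64}{5}\right) 37 + 180093\right) + 25541 = \left(\left(- \frac{129}{5}\right) 37 + 180093\right) + 25541 = \left(- \frac{4773}{5} + 180093\right) + 25541 = \frac{895692}{5} + 25541 = \frac{1023397}{5}$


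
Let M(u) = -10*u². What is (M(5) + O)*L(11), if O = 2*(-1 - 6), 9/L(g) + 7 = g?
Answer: -594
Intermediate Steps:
L(g) = 9/(-7 + g)
O = -14 (O = 2*(-7) = -14)
(M(5) + O)*L(11) = (-10*5² - 14)*(9/(-7 + 11)) = (-10*25 - 14)*(9/4) = (-250 - 14)*(9*(¼)) = -264*9/4 = -594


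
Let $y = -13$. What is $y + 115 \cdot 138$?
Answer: $15857$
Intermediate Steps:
$y + 115 \cdot 138 = -13 + 115 \cdot 138 = -13 + 15870 = 15857$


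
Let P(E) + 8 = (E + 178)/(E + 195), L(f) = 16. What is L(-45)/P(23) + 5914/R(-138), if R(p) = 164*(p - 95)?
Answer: -71204379/29480558 ≈ -2.4153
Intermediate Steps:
R(p) = -15580 + 164*p (R(p) = 164*(-95 + p) = -15580 + 164*p)
P(E) = -8 + (178 + E)/(195 + E) (P(E) = -8 + (E + 178)/(E + 195) = -8 + (178 + E)/(195 + E))
L(-45)/P(23) + 5914/R(-138) = 16/(((-1382 - 7*23)/(195 + 23))) + 5914/(-15580 + 164*(-138)) = 16/(((-1382 - 161)/218)) + 5914/(-15580 - 22632) = 16/(((1/218)*(-1543))) + 5914/(-38212) = 16/(-1543/218) + 5914*(-1/38212) = 16*(-218/1543) - 2957/19106 = -3488/1543 - 2957/19106 = -71204379/29480558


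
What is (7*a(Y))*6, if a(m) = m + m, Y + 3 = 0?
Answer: -252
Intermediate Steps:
Y = -3 (Y = -3 + 0 = -3)
a(m) = 2*m
(7*a(Y))*6 = (7*(2*(-3)))*6 = (7*(-6))*6 = -42*6 = -252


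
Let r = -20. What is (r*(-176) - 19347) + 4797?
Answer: -11030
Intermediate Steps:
(r*(-176) - 19347) + 4797 = (-20*(-176) - 19347) + 4797 = (3520 - 19347) + 4797 = -15827 + 4797 = -11030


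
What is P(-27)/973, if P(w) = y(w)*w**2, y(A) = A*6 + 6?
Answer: -113724/973 ≈ -116.88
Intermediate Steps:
y(A) = 6 + 6*A (y(A) = 6*A + 6 = 6 + 6*A)
P(w) = w**2*(6 + 6*w) (P(w) = (6 + 6*w)*w**2 = w**2*(6 + 6*w))
P(-27)/973 = (6*(-27)**2*(1 - 27))/973 = (6*729*(-26))*(1/973) = -113724*1/973 = -113724/973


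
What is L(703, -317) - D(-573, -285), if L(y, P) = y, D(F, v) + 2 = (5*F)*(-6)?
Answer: -16485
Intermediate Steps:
D(F, v) = -2 - 30*F (D(F, v) = -2 + (5*F)*(-6) = -2 - 30*F)
L(703, -317) - D(-573, -285) = 703 - (-2 - 30*(-573)) = 703 - (-2 + 17190) = 703 - 1*17188 = 703 - 17188 = -16485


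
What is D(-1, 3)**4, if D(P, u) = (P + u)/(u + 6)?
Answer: 16/6561 ≈ 0.0024387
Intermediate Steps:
D(P, u) = (P + u)/(6 + u)
D(-1, 3)**4 = ((-1 + 3)/(6 + 3))**4 = (2/9)**4 = 16/6561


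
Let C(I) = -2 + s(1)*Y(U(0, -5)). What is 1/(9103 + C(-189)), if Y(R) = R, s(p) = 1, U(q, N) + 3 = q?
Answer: 1/9098 ≈ 0.00010991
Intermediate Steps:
U(q, N) = -3 + q
C(I) = -5 (C(I) = -2 + 1*(-3 + 0) = -2 + 1*(-3) = -2 - 3 = -5)
1/(9103 + C(-189)) = 1/(9103 - 5) = 1/9098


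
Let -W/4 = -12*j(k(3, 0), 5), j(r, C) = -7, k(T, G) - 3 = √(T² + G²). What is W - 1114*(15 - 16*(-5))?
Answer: -106166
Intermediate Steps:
k(T, G) = 3 + √(G² + T²) (k(T, G) = 3 + √(T² + G²) = 3 + √(G² + T²))
W = -336 (W = -(-48)*(-7) = -4*84 = -336)
W - 1114*(15 - 16*(-5)) = -336 - 1114*(15 - 16*(-5)) = -336 - 1114*(15 + 80) = -336 - 1114*95 = -336 - 105830 = -106166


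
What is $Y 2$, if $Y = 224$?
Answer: $448$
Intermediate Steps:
$Y 2 = 224 \cdot 2 = 448$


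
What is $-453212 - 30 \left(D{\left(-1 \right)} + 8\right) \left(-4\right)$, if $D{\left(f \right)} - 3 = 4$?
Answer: $-451412$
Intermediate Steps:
$D{\left(f \right)} = 7$ ($D{\left(f \right)} = 3 + 4 = 7$)
$-453212 - 30 \left(D{\left(-1 \right)} + 8\right) \left(-4\right) = -453212 - 30 \left(7 + 8\right) \left(-4\right) = -453212 - 30 \cdot 15 \left(-4\right) = -453212 - 450 \left(-4\right) = -453212 - -1800 = -453212 + 1800 = -451412$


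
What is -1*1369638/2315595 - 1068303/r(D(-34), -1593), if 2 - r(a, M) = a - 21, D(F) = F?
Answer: -274870572739/14665435 ≈ -18743.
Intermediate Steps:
r(a, M) = 23 - a (r(a, M) = 2 - (a - 21) = 2 - (-21 + a) = 2 + (21 - a) = 23 - a)
-1*1369638/2315595 - 1068303/r(D(-34), -1593) = -1*1369638/2315595 - 1068303/(23 - 1*(-34)) = -1369638*1/2315595 - 1068303/(23 + 34) = -456546/771865 - 1068303/57 = -456546/771865 - 1068303*1/57 = -456546/771865 - 356101/19 = -274870572739/14665435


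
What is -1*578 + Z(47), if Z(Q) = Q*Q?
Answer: 1631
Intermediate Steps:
Z(Q) = Q²
-1*578 + Z(47) = -1*578 + 47² = -578 + 2209 = 1631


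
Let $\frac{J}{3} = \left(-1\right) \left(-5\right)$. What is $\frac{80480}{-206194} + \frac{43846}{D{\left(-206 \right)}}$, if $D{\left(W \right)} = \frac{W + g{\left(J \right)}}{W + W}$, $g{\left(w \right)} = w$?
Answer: $\frac{1862393431704}{19691527} \approx 94578.0$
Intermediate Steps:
$J = 15$ ($J = 3 \left(\left(-1\right) \left(-5\right)\right) = 3 \cdot 5 = 15$)
$D{\left(W \right)} = \frac{15 + W}{2 W}$ ($D{\left(W \right)} = \frac{W + 15}{W + W} = \frac{15 + W}{2 W}$)
$\frac{80480}{-206194} + \frac{43846}{D{\left(-206 \right)}} = \frac{80480}{-206194} + \frac{43846}{\frac{1}{2} \frac{1}{-206} \left(15 - 206\right)} = 80480 \left(- \frac{1}{206194}\right) + \frac{43846}{\frac{1}{2} \left(- \frac{1}{206}\right) \left(-191\right)} = - \frac{40240}{103097} + \frac{43846}{\frac{191}{412}} = - \frac{40240}{103097} + 43846 \cdot \frac{412}{191} = - \frac{40240}{103097} + \frac{18064552}{191} = \frac{1862393431704}{19691527}$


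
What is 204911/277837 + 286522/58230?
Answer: 6538455746/1155603465 ≈ 5.6580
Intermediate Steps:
204911/277837 + 286522/58230 = 204911*(1/277837) + 286522*(1/58230) = 29273/39691 + 143261/29115 = 6538455746/1155603465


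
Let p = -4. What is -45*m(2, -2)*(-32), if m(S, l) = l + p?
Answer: -8640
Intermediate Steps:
m(S, l) = -4 + l (m(S, l) = l - 4 = -4 + l)
-45*m(2, -2)*(-32) = -45*(-4 - 2)*(-32) = -45*(-6)*(-32) = 270*(-32) = -8640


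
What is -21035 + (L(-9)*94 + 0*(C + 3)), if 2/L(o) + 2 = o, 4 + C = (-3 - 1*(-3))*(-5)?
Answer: -231573/11 ≈ -21052.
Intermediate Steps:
C = -4 (C = -4 + (-3 - 1*(-3))*(-5) = -4 + (-3 + 3)*(-5) = -4 + 0*(-5) = -4 + 0 = -4)
L(o) = 2/(-2 + o)
-21035 + (L(-9)*94 + 0*(C + 3)) = -21035 + ((2/(-2 - 9))*94 + 0*(-4 + 3)) = -21035 + ((2/(-11))*94 + 0*(-1)) = -21035 + ((2*(-1/11))*94 + 0) = -21035 + (-2/11*94 + 0) = -21035 + (-188/11 + 0) = -21035 - 188/11 = -231573/11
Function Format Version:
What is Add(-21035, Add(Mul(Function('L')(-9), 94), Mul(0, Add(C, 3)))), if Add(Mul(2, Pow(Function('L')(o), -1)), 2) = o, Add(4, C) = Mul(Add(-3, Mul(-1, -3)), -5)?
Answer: Rational(-231573, 11) ≈ -21052.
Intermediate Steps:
C = -4 (C = Add(-4, Mul(Add(-3, Mul(-1, -3)), -5)) = Add(-4, Mul(Add(-3, 3), -5)) = Add(-4, Mul(0, -5)) = Add(-4, 0) = -4)
Function('L')(o) = Mul(2, Pow(Add(-2, o), -1))
Add(-21035, Add(Mul(Function('L')(-9), 94), Mul(0, Add(C, 3)))) = Add(-21035, Add(Mul(Mul(2, Pow(Add(-2, -9), -1)), 94), Mul(0, Add(-4, 3)))) = Add(-21035, Add(Mul(Mul(2, Pow(-11, -1)), 94), Mul(0, -1))) = Add(-21035, Add(Mul(Mul(2, Rational(-1, 11)), 94), 0)) = Add(-21035, Add(Mul(Rational(-2, 11), 94), 0)) = Add(-21035, Add(Rational(-188, 11), 0)) = Add(-21035, Rational(-188, 11)) = Rational(-231573, 11)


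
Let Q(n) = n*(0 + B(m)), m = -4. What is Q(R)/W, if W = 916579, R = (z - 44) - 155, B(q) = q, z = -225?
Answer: 1696/916579 ≈ 0.0018504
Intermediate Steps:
R = -424 (R = (-225 - 44) - 155 = -269 - 155 = -424)
Q(n) = -4*n (Q(n) = n*(0 - 4) = n*(-4) = -4*n)
Q(R)/W = -4*(-424)/916579 = 1696*(1/916579) = 1696/916579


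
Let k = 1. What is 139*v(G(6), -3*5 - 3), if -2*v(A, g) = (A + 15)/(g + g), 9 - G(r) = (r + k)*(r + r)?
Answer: -695/6 ≈ -115.83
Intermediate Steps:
G(r) = 9 - 2*r*(1 + r) (G(r) = 9 - (r + 1)*(r + r) = 9 - (1 + r)*2*r = 9 - 2*r*(1 + r))
v(A, g) = -(15 + A)/(4*g) (v(A, g) = -(A + 15)/(2*(g + g)) = -(15 + A)/(2*(2*g)) = -(15 + A)*1/(2*g)/2 = -(15 + A)/(4*g))
139*v(G(6), -3*5 - 3) = 139*((-15 - (9 - 2*6 - 2*6**2))/(4*(-3*5 - 3))) = 139*((-15 - (9 - 12 - 2*36))/(4*(-15 - 3))) = 139*((1/4)*(-15 - (9 - 12 - 72))/(-18)) = 139*((1/4)*(-1/18)*(-15 - 1*(-75))) = 139*((1/4)*(-1/18)*(-15 + 75)) = 139*((1/4)*(-1/18)*60) = 139*(-5/6) = -695/6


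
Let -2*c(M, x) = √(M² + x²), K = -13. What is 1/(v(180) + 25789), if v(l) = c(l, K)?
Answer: 103156/2660257515 + 2*√32569/2660257515 ≈ 3.8912e-5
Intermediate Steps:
c(M, x) = -√(M² + x²)/2
v(l) = -√(169 + l²)/2 (v(l) = -√(l² + (-13)²)/2 = -√(l² + 169)/2 = -√(169 + l²)/2)
1/(v(180) + 25789) = 1/(-√(169 + 180²)/2 + 25789) = 1/(-√(169 + 32400)/2 + 25789) = 1/(-√32569/2 + 25789) = 1/(25789 - √32569/2)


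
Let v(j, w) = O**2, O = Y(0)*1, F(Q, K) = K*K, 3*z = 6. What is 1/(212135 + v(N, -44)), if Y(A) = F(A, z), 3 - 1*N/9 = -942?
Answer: 1/212151 ≈ 4.7136e-6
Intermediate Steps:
z = 2 (z = (1/3)*6 = 2)
F(Q, K) = K**2
N = 8505 (N = 27 - 9*(-942) = 27 + 8478 = 8505)
Y(A) = 4 (Y(A) = 2**2 = 4)
O = 4 (O = 4*1 = 4)
v(j, w) = 16 (v(j, w) = 4**2 = 16)
1/(212135 + v(N, -44)) = 1/(212135 + 16) = 1/212151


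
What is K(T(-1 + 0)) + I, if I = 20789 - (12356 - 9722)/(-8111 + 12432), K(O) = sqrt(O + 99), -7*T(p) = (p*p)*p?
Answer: 89826635/4321 + sqrt(4858)/7 ≈ 20798.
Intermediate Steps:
T(p) = -p**3/7 (T(p) = -p*p*p/7 = -p**2*p/7 = -p**3/7)
K(O) = sqrt(99 + O)
I = 89826635/4321 (I = 20789 - 2634/4321 = 89826635/4321 ≈ 20788.)
K(T(-1 + 0)) + I = sqrt(99 - (-1 + 0)**3/7) + 89826635/4321 = sqrt(99 - 1/7*(-1)**3) + 89826635/4321 = sqrt(99 - 1/7*(-1)) + 89826635/4321 = sqrt(99 + 1/7) + 89826635/4321 = sqrt(694/7) + 89826635/4321 = sqrt(4858)/7 + 89826635/4321 = 89826635/4321 + sqrt(4858)/7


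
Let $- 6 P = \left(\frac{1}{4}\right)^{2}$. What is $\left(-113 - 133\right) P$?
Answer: $\frac{41}{16} \approx 2.5625$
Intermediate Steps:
$P = - \frac{1}{96}$ ($P = - \frac{\left(\frac{1}{4}\right)^{2}}{6} = - \frac{1}{6 \cdot 16} = \left(- \frac{1}{6}\right) \frac{1}{16} = - \frac{1}{96} \approx -0.010417$)
$\left(-113 - 133\right) P = \left(-113 - 133\right) \left(- \frac{1}{96}\right) = \left(-246\right) \left(- \frac{1}{96}\right) = \frac{41}{16}$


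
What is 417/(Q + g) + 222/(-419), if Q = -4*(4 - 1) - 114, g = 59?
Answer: -189597/28073 ≈ -6.7537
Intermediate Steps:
Q = -126 (Q = -4*3 - 114 = -12 - 114 = -126)
417/(Q + g) + 222/(-419) = 417/(-126 + 59) + 222/(-419) = 417/(-67) + 222*(-1/419) = 417*(-1/67) - 222/419 = -417/67 - 222/419 = -189597/28073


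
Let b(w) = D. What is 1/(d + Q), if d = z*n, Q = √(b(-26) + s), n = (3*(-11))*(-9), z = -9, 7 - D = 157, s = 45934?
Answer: -2673/7099145 - 2*√11446/7099145 ≈ -0.00040666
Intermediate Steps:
D = -150 (D = 7 - 1*157 = 7 - 157 = -150)
b(w) = -150
n = 297 (n = -33*(-9) = 297)
Q = 2*√11446 (Q = √(-150 + 45934) = √45784 = 2*√11446 ≈ 213.97)
d = -2673 (d = -9*297 = -2673)
1/(d + Q) = 1/(-2673 + 2*√11446)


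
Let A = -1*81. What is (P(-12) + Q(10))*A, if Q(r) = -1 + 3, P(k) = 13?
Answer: -1215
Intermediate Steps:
Q(r) = 2
A = -81
(P(-12) + Q(10))*A = (13 + 2)*(-81) = 15*(-81) = -1215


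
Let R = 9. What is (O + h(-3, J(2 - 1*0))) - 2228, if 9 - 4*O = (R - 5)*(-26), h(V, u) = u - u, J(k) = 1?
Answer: -8799/4 ≈ -2199.8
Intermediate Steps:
h(V, u) = 0
O = 113/4 (O = 9/4 - (9 - 5)*(-26)/4 = 9/4 - (-26) = 9/4 - 1/4*(-104) = 9/4 + 26 = 113/4 ≈ 28.250)
(O + h(-3, J(2 - 1*0))) - 2228 = (113/4 + 0) - 2228 = 113/4 - 2228 = -8799/4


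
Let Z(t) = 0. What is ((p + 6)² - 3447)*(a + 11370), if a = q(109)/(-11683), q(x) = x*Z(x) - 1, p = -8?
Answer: -457353352973/11683 ≈ -3.9147e+7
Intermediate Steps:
q(x) = -1 (q(x) = x*0 - 1 = 0 - 1 = -1)
a = 1/11683 (a = -1/(-11683) = -1*(-1/11683) = 1/11683 ≈ 8.5594e-5)
((p + 6)² - 3447)*(a + 11370) = ((-8 + 6)² - 3447)*(1/11683 + 11370) = ((-2)² - 3447)*(132835711/11683) = (4 - 3447)*(132835711/11683) = -3443*132835711/11683 = -457353352973/11683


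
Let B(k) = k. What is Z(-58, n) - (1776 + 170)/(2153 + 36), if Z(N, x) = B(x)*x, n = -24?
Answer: 1258918/2189 ≈ 575.11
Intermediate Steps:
Z(N, x) = x² (Z(N, x) = x*x = x²)
Z(-58, n) - (1776 + 170)/(2153 + 36) = (-24)² - (1776 + 170)/(2153 + 36) = 576 - 1946/2189 = 1258918/2189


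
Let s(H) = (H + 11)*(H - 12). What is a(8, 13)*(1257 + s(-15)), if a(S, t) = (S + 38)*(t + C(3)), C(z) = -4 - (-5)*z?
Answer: 1506960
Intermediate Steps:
C(z) = -4 + 5*z
s(H) = (-12 + H)*(11 + H) (s(H) = (11 + H)*(-12 + H) = (-12 + H)*(11 + H))
a(S, t) = (11 + t)*(38 + S) (a(S, t) = (S + 38)*(t + (-4 + 5*3)) = (38 + S)*(t + (-4 + 15)) = (38 + S)*(t + 11) = (38 + S)*(11 + t) = (11 + t)*(38 + S))
a(8, 13)*(1257 + s(-15)) = (418 + 11*8 + 38*13 + 8*13)*(1257 + (-132 + (-15)² - 1*(-15))) = (418 + 88 + 494 + 104)*(1257 + (-132 + 225 + 15)) = 1104*(1257 + 108) = 1104*1365 = 1506960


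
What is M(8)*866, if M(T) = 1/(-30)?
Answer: -433/15 ≈ -28.867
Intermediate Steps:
M(T) = -1/30
M(8)*866 = -1/30*866 = -433/15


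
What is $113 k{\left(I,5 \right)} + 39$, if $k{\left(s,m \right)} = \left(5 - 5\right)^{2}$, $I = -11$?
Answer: $39$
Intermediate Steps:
$k{\left(s,m \right)} = 0$ ($k{\left(s,m \right)} = 0^{2} = 0$)
$113 k{\left(I,5 \right)} + 39 = 113 \cdot 0 + 39 = 0 + 39 = 39$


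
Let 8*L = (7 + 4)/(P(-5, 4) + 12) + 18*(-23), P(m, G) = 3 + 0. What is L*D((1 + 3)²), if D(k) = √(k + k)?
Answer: -6199*√2/30 ≈ -292.22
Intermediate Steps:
P(m, G) = 3
D(k) = √2*√k (D(k) = √(2*k) = √2*√k)
L = -6199/120 (L = ((7 + 4)/(3 + 12) + 18*(-23))/8 = (11/15 - 414)/8 = (⅛)*(-6199/15) = -6199/120 ≈ -51.658)
L*D((1 + 3)²) = -6199*√2*√((1 + 3)²)/120 = -6199*√2*√(4²)/120 = -6199*√2*√16/120 = -6199*√2*4/120 = -6199*√2/30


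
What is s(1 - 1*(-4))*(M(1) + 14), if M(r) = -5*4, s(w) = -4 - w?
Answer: 54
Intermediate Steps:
M(r) = -20
s(1 - 1*(-4))*(M(1) + 14) = (-4 - (1 - 1*(-4)))*(-20 + 14) = (-4 - (1 + 4))*(-6) = (-4 - 1*5)*(-6) = (-4 - 5)*(-6) = -9*(-6) = 54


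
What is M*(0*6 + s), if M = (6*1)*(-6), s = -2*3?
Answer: 216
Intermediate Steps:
s = -6
M = -36 (M = 6*(-6) = -36)
M*(0*6 + s) = -36*(0*6 - 6) = -36*(0 - 6) = -36*(-6) = 216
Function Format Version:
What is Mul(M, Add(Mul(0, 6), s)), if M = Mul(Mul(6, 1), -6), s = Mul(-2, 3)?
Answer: 216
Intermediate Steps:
s = -6
M = -36 (M = Mul(6, -6) = -36)
Mul(M, Add(Mul(0, 6), s)) = Mul(-36, Add(Mul(0, 6), -6)) = Mul(-36, Add(0, -6)) = Mul(-36, -6) = 216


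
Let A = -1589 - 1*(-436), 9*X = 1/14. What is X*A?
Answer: -1153/126 ≈ -9.1508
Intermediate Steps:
X = 1/126 (X = (1/9)/14 = (1/9)*(1/14) = 1/126 ≈ 0.0079365)
A = -1153 (A = -1589 + 436 = -1153)
X*A = (1/126)*(-1153) = -1153/126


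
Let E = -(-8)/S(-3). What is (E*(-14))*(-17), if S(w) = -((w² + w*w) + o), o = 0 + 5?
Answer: -1904/23 ≈ -82.783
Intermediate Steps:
o = 5
S(w) = -5 - 2*w² (S(w) = -((w² + w*w) + 5) = -((w² + w²) + 5) = -(2*w² + 5) = -(5 + 2*w²) = -5 - 2*w²)
E = -8/23 (E = -(-8)/(-5 - 2*(-3)²) = -(-8)/(-5 - 2*9) = -(-8)/(-5 - 18) = -(-8)/(-23) = -(-8)*(-1)/23 = -1*8/23 = -8/23 ≈ -0.34783)
(E*(-14))*(-17) = -8/23*(-14)*(-17) = (112/23)*(-17) = -1904/23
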